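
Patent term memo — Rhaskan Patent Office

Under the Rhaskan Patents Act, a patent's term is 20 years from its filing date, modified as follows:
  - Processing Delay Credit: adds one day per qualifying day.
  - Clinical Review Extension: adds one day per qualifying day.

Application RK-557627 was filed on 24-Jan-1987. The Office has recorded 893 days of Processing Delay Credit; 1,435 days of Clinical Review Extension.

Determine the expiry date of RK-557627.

Base term: filing date + 20 years → 24 January 2007.
Processing Delay Credit: +893 days → 5 July 2009.
Clinical Review Extension: +1435 days → 9 June 2013.

June 9, 2013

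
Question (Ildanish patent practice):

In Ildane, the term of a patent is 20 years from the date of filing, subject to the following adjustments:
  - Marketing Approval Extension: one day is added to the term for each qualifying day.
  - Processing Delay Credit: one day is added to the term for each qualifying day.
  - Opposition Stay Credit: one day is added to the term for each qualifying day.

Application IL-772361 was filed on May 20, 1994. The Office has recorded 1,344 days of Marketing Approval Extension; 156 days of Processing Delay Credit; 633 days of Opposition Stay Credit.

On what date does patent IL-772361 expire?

Base term: filing date + 20 years → 20 May 2014.
Marketing Approval Extension: +1344 days → 23 January 2018.
Processing Delay Credit: +156 days → 28 June 2018.
Opposition Stay Credit: +633 days → 22 March 2020.

March 22, 2020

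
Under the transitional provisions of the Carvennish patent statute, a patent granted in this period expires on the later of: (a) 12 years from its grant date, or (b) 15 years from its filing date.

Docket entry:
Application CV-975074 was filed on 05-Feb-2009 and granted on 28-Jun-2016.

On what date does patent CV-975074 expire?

June 28, 2028

(a) grant + 12 years → 28 June 2028.
(b) filing + 15 years → 5 February 2024.
Later of the two: 28 June 2028.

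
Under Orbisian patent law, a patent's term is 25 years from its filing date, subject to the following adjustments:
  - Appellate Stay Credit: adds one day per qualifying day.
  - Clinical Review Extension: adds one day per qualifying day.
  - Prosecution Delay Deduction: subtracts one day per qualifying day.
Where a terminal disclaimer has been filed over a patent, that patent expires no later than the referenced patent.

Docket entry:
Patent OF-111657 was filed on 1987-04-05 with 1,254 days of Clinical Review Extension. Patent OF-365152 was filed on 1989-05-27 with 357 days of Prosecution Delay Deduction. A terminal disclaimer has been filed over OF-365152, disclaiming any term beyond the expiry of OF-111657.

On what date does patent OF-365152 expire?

Natural term of OF-365152:
  Base: filing + 25 years → 27 May 2014.
  Prosecution Delay Deduction: −357 days → 4 June 2013.
Expiry of referenced patent OF-111657:
  Base: filing + 25 years → 5 April 2012.
  Clinical Review Extension: +1254 days → 11 September 2015.
Terminal disclaimer: OF-365152 expires on the earlier of 4 June 2013 and 11 September 2015.

June 4, 2013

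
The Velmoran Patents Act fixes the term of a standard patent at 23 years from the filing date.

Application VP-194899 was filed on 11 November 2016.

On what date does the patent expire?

Filing date + 23 years → 11 November 2039.

November 11, 2039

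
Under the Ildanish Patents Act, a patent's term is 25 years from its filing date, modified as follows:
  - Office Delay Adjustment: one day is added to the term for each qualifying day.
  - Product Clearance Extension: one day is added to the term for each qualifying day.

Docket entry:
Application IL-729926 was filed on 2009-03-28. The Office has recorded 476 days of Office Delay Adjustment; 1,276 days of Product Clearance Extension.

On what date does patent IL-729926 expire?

Base term: filing date + 25 years → 28 March 2034.
Office Delay Adjustment: +476 days → 17 July 2035.
Product Clearance Extension: +1276 days → 13 January 2039.

2039-01-13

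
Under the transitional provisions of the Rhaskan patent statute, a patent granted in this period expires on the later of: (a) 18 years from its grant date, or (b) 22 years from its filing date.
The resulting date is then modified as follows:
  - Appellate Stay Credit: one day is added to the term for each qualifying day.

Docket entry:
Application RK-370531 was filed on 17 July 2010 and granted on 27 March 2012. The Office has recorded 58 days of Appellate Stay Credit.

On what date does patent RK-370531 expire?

September 13, 2032

(a) grant + 18 years → 27 March 2030.
(b) filing + 22 years → 17 July 2032.
Later of the two: 17 July 2032.
Appellate Stay Credit: +58 days → 13 September 2032.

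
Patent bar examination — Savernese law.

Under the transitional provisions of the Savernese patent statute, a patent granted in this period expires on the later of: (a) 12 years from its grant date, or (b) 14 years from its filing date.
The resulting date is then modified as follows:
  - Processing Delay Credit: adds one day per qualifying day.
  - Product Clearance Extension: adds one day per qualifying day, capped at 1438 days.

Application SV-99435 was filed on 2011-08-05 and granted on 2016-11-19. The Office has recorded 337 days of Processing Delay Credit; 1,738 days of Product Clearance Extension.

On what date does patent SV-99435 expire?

(a) grant + 12 years → 19 November 2028.
(b) filing + 14 years → 5 August 2025.
Later of the two: 19 November 2028.
Processing Delay Credit: +337 days → 22 October 2029.
Product Clearance Extension: 1738 days claimed exceeds the 1438-day cap, so +1438 days → 29 September 2033.

2033-09-29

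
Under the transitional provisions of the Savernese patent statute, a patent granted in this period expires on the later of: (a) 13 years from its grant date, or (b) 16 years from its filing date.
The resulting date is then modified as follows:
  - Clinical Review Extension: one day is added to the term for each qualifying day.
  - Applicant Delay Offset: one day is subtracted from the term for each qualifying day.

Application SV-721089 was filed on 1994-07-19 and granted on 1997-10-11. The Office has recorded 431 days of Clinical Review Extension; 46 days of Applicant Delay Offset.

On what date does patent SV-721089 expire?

2011-10-31

(a) grant + 13 years → 11 October 2010.
(b) filing + 16 years → 19 July 2010.
Later of the two: 11 October 2010.
Clinical Review Extension: +431 days → 16 December 2011.
Applicant Delay Offset: −46 days → 31 October 2011.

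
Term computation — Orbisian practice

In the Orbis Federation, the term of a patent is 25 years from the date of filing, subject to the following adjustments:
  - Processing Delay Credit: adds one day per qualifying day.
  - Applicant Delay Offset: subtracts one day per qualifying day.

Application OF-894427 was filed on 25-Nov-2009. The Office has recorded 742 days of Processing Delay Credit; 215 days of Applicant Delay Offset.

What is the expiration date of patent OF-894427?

Base term: filing date + 25 years → 25 November 2034.
Processing Delay Credit: +742 days → 6 December 2036.
Applicant Delay Offset: −215 days → 5 May 2036.

May 5, 2036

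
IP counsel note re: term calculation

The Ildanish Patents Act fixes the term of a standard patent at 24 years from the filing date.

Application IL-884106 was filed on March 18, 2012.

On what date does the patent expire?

Filing date + 24 years → 18 March 2036.

March 18, 2036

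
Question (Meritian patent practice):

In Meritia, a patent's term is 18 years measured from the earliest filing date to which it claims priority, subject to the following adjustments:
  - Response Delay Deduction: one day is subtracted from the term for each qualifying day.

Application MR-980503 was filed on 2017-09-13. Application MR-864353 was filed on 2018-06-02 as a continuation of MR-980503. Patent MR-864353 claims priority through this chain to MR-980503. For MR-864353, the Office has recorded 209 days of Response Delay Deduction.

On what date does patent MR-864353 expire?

Earliest priority filing: 13 September 2017.
Base term: 13 September 2017 + 18 years → 13 September 2035.
Response Delay Deduction: −209 days → 16 February 2035.

2035-02-16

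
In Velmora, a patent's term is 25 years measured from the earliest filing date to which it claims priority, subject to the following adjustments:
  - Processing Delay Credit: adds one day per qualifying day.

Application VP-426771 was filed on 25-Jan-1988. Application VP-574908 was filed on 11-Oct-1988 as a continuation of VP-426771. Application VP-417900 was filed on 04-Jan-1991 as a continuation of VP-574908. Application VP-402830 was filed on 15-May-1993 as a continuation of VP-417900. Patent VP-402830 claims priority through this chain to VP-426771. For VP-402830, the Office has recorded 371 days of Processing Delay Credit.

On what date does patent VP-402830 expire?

2014-01-31

Earliest priority filing: 25 January 1988.
Base term: 25 January 1988 + 25 years → 25 January 2013.
Processing Delay Credit: +371 days → 31 January 2014.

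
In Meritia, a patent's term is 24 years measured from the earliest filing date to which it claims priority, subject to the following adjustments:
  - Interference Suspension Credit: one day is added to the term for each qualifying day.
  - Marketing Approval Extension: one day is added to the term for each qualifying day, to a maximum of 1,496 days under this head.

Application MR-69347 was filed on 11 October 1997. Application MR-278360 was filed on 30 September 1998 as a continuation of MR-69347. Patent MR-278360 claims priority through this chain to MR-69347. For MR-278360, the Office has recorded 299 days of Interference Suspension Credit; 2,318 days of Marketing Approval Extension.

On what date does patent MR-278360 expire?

Earliest priority filing: 11 October 1997.
Base term: 11 October 1997 + 24 years → 11 October 2021.
Interference Suspension Credit: +299 days → 6 August 2022.
Marketing Approval Extension: 2318 days claimed exceeds the 1496-day cap, so +1496 days → 10 September 2026.

2026-09-10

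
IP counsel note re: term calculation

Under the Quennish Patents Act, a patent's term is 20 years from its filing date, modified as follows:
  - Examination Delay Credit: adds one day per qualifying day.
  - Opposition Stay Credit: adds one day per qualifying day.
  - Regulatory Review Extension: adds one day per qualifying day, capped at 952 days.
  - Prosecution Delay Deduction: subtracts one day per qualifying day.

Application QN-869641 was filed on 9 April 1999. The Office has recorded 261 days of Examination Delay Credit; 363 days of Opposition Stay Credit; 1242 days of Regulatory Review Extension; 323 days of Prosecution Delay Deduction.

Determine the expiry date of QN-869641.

2022-09-13

Base term: filing date + 20 years → 9 April 2019.
Examination Delay Credit: +261 days → 26 December 2019.
Opposition Stay Credit: +363 days → 23 December 2020.
Regulatory Review Extension: 1242 days claimed exceeds the 952-day cap, so +952 days → 2 August 2023.
Prosecution Delay Deduction: −323 days → 13 September 2022.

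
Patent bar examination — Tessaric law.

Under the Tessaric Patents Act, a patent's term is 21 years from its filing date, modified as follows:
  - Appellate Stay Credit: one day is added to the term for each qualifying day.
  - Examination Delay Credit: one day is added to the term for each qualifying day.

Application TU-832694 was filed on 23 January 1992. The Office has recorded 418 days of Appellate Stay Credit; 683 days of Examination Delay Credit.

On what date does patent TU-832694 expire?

2016-01-29

Base term: filing date + 21 years → 23 January 2013.
Appellate Stay Credit: +418 days → 17 March 2014.
Examination Delay Credit: +683 days → 29 January 2016.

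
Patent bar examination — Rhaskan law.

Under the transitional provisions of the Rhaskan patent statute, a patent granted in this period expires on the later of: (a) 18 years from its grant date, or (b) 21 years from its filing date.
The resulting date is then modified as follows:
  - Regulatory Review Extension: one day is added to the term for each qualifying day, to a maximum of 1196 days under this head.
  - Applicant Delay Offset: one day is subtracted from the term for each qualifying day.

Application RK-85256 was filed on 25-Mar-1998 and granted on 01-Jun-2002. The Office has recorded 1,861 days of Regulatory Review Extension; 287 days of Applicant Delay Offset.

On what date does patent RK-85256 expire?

November 27, 2022

(a) grant + 18 years → 1 June 2020.
(b) filing + 21 years → 25 March 2019.
Later of the two: 1 June 2020.
Regulatory Review Extension: 1861 days claimed exceeds the 1196-day cap, so +1196 days → 10 September 2023.
Applicant Delay Offset: −287 days → 27 November 2022.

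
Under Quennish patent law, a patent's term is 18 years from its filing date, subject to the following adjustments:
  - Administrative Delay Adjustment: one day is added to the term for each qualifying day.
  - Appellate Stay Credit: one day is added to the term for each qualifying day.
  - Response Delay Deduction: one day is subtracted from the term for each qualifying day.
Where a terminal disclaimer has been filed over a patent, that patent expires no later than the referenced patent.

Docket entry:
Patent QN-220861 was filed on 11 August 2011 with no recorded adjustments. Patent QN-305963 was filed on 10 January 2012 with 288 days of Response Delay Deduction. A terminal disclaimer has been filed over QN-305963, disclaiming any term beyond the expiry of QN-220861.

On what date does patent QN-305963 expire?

March 28, 2029

Natural term of QN-305963:
  Base: filing + 18 years → 10 January 2030.
  Response Delay Deduction: −288 days → 28 March 2029.
Expiry of referenced patent QN-220861:
  Base: filing + 18 years → 11 August 2029.
Terminal disclaimer: QN-305963 expires on the earlier of 28 March 2029 and 11 August 2029.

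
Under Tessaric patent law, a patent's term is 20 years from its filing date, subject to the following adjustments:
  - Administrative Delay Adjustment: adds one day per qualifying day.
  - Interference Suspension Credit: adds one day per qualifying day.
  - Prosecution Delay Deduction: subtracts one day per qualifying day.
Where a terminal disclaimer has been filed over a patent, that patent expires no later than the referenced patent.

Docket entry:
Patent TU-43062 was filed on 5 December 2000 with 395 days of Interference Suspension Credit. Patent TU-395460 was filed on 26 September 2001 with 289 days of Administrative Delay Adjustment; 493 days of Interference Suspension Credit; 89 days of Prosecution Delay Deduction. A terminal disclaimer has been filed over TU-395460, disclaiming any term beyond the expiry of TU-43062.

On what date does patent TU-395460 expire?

2022-01-04

Natural term of TU-395460:
  Base: filing + 20 years → 26 September 2021.
  Administrative Delay Adjustment: +289 days → 12 July 2022.
  Interference Suspension Credit: +493 days → 17 November 2023.
  Prosecution Delay Deduction: −89 days → 20 August 2023.
Expiry of referenced patent TU-43062:
  Base: filing + 20 years → 5 December 2020.
  Interference Suspension Credit: +395 days → 4 January 2022.
Terminal disclaimer: TU-395460 expires on the earlier of 20 August 2023 and 4 January 2022.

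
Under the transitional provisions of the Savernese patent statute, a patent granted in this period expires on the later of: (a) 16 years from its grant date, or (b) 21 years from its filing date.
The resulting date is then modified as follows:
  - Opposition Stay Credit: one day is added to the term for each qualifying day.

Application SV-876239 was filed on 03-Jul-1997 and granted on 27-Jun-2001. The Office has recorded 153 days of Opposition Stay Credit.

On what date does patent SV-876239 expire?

(a) grant + 16 years → 27 June 2017.
(b) filing + 21 years → 3 July 2018.
Later of the two: 3 July 2018.
Opposition Stay Credit: +153 days → 3 December 2018.

2018-12-03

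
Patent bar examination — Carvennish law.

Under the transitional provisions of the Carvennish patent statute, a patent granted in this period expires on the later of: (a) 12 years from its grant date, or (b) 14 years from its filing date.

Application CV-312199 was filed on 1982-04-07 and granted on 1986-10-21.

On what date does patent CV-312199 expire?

1998-10-21

(a) grant + 12 years → 21 October 1998.
(b) filing + 14 years → 7 April 1996.
Later of the two: 21 October 1998.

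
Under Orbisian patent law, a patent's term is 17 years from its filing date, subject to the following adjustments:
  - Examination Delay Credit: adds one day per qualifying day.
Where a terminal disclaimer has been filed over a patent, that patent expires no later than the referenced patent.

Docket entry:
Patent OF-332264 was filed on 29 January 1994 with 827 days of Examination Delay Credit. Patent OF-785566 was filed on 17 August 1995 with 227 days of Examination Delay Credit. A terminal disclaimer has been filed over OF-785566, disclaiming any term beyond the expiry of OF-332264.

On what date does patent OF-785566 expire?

Natural term of OF-785566:
  Base: filing + 17 years → 17 August 2012.
  Examination Delay Credit: +227 days → 1 April 2013.
Expiry of referenced patent OF-332264:
  Base: filing + 17 years → 29 January 2011.
  Examination Delay Credit: +827 days → 5 May 2013.
Terminal disclaimer: OF-785566 expires on the earlier of 1 April 2013 and 5 May 2013.

April 1, 2013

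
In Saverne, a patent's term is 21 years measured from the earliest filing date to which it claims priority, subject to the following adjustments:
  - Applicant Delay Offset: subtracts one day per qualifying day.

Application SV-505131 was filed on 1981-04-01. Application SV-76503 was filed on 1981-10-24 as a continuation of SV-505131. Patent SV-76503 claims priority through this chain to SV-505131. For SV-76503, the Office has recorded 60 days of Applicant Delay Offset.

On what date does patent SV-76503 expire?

Earliest priority filing: 1 April 1981.
Base term: 1 April 1981 + 21 years → 1 April 2002.
Applicant Delay Offset: −60 days → 31 January 2002.

2002-01-31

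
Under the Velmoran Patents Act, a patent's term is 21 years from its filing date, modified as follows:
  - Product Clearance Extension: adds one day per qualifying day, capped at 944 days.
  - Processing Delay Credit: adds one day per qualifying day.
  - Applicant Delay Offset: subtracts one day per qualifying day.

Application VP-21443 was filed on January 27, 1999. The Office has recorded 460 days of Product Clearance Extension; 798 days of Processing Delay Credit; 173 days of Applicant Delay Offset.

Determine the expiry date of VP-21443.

2023-01-16

Base term: filing date + 21 years → 27 January 2020.
Product Clearance Extension: 460 days (within the 944-day cap) → +460 days → 1 May 2021.
Processing Delay Credit: +798 days → 8 July 2023.
Applicant Delay Offset: −173 days → 16 January 2023.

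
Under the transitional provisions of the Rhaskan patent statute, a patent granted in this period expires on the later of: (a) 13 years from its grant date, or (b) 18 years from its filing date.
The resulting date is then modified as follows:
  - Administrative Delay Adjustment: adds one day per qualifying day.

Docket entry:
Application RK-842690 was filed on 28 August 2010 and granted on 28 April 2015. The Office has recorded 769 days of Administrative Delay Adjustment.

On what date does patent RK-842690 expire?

(a) grant + 13 years → 28 April 2028.
(b) filing + 18 years → 28 August 2028.
Later of the two: 28 August 2028.
Administrative Delay Adjustment: +769 days → 6 October 2030.

2030-10-06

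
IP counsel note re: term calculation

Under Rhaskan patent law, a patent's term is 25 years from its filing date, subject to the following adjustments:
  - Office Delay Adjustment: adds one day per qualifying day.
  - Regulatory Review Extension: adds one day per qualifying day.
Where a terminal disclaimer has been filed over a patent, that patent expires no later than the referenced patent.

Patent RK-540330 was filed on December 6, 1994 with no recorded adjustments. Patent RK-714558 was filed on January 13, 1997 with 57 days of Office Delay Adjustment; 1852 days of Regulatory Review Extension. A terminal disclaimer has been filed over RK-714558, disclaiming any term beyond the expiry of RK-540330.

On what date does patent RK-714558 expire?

2019-12-06

Natural term of RK-714558:
  Base: filing + 25 years → 13 January 2022.
  Office Delay Adjustment: +57 days → 11 March 2022.
  Regulatory Review Extension: +1852 days → 6 April 2027.
Expiry of referenced patent RK-540330:
  Base: filing + 25 years → 6 December 2019.
Terminal disclaimer: RK-714558 expires on the earlier of 6 April 2027 and 6 December 2019.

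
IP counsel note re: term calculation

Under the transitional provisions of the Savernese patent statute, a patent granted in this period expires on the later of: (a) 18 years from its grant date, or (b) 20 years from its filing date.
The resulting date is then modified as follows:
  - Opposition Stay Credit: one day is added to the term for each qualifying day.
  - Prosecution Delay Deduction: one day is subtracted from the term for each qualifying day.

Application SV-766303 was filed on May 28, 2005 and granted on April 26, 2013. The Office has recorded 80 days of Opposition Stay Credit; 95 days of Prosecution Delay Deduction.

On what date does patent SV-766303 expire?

April 11, 2031

(a) grant + 18 years → 26 April 2031.
(b) filing + 20 years → 28 May 2025.
Later of the two: 26 April 2031.
Opposition Stay Credit: +80 days → 15 July 2031.
Prosecution Delay Deduction: −95 days → 11 April 2031.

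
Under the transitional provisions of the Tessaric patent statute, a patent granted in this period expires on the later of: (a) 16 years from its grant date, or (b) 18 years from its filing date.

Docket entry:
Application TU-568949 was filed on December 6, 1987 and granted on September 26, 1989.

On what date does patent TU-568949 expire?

2005-12-06

(a) grant + 16 years → 26 September 2005.
(b) filing + 18 years → 6 December 2005.
Later of the two: 6 December 2005.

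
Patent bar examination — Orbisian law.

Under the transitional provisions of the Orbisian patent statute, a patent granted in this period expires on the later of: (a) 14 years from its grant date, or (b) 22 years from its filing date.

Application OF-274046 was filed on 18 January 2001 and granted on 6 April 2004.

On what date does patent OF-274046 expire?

(a) grant + 14 years → 6 April 2018.
(b) filing + 22 years → 18 January 2023.
Later of the two: 18 January 2023.

2023-01-18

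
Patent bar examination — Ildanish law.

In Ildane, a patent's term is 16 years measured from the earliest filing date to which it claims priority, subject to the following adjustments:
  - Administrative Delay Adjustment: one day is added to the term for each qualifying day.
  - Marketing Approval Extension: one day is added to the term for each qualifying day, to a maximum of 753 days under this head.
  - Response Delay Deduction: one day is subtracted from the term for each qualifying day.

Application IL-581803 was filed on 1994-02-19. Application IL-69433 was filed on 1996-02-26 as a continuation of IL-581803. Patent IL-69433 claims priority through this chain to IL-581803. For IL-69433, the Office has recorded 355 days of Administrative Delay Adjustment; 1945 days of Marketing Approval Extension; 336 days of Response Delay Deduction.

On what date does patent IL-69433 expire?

2012-04-01

Earliest priority filing: 19 February 1994.
Base term: 19 February 1994 + 16 years → 19 February 2010.
Administrative Delay Adjustment: +355 days → 9 February 2011.
Marketing Approval Extension: 1945 days claimed exceeds the 753-day cap, so +753 days → 3 March 2013.
Response Delay Deduction: −336 days → 1 April 2012.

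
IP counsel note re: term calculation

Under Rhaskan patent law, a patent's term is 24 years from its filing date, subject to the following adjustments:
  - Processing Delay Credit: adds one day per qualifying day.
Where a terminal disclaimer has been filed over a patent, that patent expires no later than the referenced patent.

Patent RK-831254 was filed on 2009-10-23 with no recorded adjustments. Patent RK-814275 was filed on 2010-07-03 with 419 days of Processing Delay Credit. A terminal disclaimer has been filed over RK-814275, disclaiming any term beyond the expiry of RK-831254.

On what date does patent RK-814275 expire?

2033-10-23

Natural term of RK-814275:
  Base: filing + 24 years → 3 July 2034.
  Processing Delay Credit: +419 days → 26 August 2035.
Expiry of referenced patent RK-831254:
  Base: filing + 24 years → 23 October 2033.
Terminal disclaimer: RK-814275 expires on the earlier of 26 August 2035 and 23 October 2033.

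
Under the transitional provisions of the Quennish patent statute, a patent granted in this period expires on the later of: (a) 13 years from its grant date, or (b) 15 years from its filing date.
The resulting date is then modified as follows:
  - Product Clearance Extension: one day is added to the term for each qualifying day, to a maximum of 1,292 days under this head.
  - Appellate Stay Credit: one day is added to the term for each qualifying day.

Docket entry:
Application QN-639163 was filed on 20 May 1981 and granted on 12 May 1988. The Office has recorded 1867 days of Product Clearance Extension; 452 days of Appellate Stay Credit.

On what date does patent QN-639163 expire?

2006-02-19

(a) grant + 13 years → 12 May 2001.
(b) filing + 15 years → 20 May 1996.
Later of the two: 12 May 2001.
Product Clearance Extension: 1867 days claimed exceeds the 1292-day cap, so +1292 days → 24 November 2004.
Appellate Stay Credit: +452 days → 19 February 2006.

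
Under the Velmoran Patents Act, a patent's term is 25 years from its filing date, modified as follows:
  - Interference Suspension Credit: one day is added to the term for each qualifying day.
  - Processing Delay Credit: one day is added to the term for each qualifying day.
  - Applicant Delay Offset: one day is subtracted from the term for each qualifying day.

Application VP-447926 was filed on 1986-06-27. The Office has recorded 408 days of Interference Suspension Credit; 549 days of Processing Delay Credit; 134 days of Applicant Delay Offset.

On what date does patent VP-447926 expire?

Base term: filing date + 25 years → 27 June 2011.
Interference Suspension Credit: +408 days → 8 August 2012.
Processing Delay Credit: +549 days → 8 February 2014.
Applicant Delay Offset: −134 days → 27 September 2013.

September 27, 2013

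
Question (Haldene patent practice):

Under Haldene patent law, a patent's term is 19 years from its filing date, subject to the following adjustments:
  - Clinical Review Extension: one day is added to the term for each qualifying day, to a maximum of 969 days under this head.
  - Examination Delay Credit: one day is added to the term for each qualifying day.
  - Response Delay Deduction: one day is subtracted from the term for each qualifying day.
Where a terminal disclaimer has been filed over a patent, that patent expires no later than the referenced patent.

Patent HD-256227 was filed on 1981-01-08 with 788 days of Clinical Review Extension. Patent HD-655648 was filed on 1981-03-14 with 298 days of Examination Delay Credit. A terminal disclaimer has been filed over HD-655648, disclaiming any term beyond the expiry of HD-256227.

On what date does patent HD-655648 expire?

Natural term of HD-655648:
  Base: filing + 19 years → 14 March 2000.
  Examination Delay Credit: +298 days → 6 January 2001.
Expiry of referenced patent HD-256227:
  Base: filing + 19 years → 8 January 2000.
  Clinical Review Extension: 788 days (within the 969-day cap) → +788 days → 6 March 2002.
Terminal disclaimer: HD-655648 expires on the earlier of 6 January 2001 and 6 March 2002.

January 6, 2001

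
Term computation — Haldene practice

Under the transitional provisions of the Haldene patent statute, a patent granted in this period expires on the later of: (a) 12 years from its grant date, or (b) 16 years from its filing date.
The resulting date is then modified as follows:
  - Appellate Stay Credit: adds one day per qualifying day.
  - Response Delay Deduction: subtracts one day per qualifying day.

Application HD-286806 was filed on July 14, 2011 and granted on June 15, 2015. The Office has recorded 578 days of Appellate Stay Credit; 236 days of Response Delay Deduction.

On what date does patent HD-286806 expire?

(a) grant + 12 years → 15 June 2027.
(b) filing + 16 years → 14 July 2027.
Later of the two: 14 July 2027.
Appellate Stay Credit: +578 days → 11 February 2029.
Response Delay Deduction: −236 days → 20 June 2028.

2028-06-20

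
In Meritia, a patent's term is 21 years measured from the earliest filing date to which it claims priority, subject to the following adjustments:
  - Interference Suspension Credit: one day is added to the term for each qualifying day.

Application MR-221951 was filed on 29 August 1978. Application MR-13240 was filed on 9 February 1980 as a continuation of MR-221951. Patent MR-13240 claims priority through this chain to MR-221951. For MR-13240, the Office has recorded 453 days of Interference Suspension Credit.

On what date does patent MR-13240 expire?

Earliest priority filing: 29 August 1978.
Base term: 29 August 1978 + 21 years → 29 August 1999.
Interference Suspension Credit: +453 days → 24 November 2000.

2000-11-24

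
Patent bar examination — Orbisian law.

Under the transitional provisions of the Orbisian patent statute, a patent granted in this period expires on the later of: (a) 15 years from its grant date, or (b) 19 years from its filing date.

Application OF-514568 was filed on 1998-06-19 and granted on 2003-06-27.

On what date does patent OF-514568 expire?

(a) grant + 15 years → 27 June 2018.
(b) filing + 19 years → 19 June 2017.
Later of the two: 27 June 2018.

June 27, 2018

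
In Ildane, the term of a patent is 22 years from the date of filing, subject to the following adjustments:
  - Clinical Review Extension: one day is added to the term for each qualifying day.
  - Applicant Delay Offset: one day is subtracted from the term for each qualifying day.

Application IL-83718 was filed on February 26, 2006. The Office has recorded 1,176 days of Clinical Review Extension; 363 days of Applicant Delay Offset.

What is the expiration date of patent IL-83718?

Base term: filing date + 22 years → 26 February 2028.
Clinical Review Extension: +1176 days → 17 May 2031.
Applicant Delay Offset: −363 days → 19 May 2030.

2030-05-19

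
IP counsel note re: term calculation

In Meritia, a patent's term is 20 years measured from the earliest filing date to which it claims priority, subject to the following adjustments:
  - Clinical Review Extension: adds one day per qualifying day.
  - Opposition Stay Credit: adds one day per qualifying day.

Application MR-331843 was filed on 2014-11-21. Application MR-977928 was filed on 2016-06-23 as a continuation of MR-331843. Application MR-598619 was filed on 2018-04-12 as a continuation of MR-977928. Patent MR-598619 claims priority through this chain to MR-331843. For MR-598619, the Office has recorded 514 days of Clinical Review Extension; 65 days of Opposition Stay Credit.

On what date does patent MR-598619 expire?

Earliest priority filing: 21 November 2014.
Base term: 21 November 2014 + 20 years → 21 November 2034.
Clinical Review Extension: +514 days → 18 April 2036.
Opposition Stay Credit: +65 days → 22 June 2036.

2036-06-22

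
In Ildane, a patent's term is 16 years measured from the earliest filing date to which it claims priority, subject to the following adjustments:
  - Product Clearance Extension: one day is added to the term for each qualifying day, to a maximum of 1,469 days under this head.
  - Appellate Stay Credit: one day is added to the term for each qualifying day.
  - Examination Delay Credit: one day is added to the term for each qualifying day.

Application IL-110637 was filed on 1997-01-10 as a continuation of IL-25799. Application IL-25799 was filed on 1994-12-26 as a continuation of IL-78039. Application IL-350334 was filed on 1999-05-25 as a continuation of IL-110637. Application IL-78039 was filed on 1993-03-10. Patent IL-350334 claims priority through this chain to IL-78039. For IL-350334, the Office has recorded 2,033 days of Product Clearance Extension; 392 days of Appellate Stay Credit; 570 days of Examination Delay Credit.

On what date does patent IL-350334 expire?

November 5, 2015

Earliest priority filing: 10 March 1993.
Base term: 10 March 1993 + 16 years → 10 March 2009.
Product Clearance Extension: 2033 days claimed exceeds the 1469-day cap, so +1469 days → 18 March 2013.
Appellate Stay Credit: +392 days → 14 April 2014.
Examination Delay Credit: +570 days → 5 November 2015.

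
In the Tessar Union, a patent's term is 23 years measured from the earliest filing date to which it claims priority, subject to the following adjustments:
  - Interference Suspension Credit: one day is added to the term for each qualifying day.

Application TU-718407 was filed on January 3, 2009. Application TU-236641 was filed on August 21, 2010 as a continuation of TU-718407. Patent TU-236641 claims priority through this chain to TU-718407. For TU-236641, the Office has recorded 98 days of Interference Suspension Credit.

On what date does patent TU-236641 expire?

Earliest priority filing: 3 January 2009.
Base term: 3 January 2009 + 23 years → 3 January 2032.
Interference Suspension Credit: +98 days → 10 April 2032.

2032-04-10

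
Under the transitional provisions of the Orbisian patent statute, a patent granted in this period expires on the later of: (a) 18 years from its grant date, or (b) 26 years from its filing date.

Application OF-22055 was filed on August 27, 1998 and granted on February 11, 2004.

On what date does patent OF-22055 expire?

(a) grant + 18 years → 11 February 2022.
(b) filing + 26 years → 27 August 2024.
Later of the two: 27 August 2024.

2024-08-27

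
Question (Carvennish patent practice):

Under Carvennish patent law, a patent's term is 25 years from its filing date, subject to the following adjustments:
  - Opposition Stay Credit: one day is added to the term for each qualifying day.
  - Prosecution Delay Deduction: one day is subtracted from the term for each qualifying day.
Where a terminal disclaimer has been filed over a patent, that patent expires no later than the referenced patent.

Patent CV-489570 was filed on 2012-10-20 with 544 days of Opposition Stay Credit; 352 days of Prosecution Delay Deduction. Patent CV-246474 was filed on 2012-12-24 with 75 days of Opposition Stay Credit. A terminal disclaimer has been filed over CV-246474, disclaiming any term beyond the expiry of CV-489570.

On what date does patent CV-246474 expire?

March 9, 2038

Natural term of CV-246474:
  Base: filing + 25 years → 24 December 2037.
  Opposition Stay Credit: +75 days → 9 March 2038.
Expiry of referenced patent CV-489570:
  Base: filing + 25 years → 20 October 2037.
  Opposition Stay Credit: +544 days → 17 April 2039.
  Prosecution Delay Deduction: −352 days → 30 April 2038.
Terminal disclaimer: CV-246474 expires on the earlier of 9 March 2038 and 30 April 2038.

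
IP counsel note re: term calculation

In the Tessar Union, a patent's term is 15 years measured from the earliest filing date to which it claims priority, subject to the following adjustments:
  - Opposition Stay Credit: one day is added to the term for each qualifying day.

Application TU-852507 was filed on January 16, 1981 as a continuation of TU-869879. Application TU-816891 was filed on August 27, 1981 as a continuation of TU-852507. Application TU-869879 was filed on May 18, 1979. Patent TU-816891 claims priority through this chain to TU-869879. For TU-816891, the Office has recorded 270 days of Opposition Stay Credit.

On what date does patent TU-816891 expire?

Earliest priority filing: 18 May 1979.
Base term: 18 May 1979 + 15 years → 18 May 1994.
Opposition Stay Credit: +270 days → 12 February 1995.

1995-02-12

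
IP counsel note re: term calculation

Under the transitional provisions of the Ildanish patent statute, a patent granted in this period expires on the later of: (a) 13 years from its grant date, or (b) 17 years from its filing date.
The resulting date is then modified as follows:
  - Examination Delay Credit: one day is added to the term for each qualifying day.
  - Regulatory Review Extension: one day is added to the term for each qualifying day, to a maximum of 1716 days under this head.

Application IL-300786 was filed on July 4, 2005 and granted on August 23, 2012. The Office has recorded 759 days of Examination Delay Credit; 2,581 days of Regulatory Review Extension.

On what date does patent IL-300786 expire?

2032-06-02

(a) grant + 13 years → 23 August 2025.
(b) filing + 17 years → 4 July 2022.
Later of the two: 23 August 2025.
Examination Delay Credit: +759 days → 21 September 2027.
Regulatory Review Extension: 2581 days claimed exceeds the 1716-day cap, so +1716 days → 2 June 2032.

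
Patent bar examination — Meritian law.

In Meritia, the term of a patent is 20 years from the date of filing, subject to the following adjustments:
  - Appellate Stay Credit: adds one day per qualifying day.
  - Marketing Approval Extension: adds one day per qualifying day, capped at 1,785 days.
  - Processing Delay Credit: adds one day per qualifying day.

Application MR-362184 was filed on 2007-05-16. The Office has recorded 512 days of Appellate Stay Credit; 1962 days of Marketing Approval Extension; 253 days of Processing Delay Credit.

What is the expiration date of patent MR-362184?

2034-05-09

Base term: filing date + 20 years → 16 May 2027.
Appellate Stay Credit: +512 days → 9 October 2028.
Marketing Approval Extension: 1962 days claimed exceeds the 1785-day cap, so +1785 days → 29 August 2033.
Processing Delay Credit: +253 days → 9 May 2034.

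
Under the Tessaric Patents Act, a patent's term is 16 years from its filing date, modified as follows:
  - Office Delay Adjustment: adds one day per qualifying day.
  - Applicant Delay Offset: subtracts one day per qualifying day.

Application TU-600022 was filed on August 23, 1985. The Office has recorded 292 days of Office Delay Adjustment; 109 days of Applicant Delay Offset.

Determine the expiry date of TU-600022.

February 22, 2002

Base term: filing date + 16 years → 23 August 2001.
Office Delay Adjustment: +292 days → 11 June 2002.
Applicant Delay Offset: −109 days → 22 February 2002.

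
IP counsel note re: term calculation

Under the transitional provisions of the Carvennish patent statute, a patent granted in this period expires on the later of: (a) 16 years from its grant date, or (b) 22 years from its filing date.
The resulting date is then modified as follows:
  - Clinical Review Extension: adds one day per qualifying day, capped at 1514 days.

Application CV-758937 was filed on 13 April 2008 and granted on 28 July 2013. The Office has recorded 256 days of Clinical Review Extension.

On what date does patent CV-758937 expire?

2030-12-25

(a) grant + 16 years → 28 July 2029.
(b) filing + 22 years → 13 April 2030.
Later of the two: 13 April 2030.
Clinical Review Extension: 256 days (within the 1514-day cap) → +256 days → 25 December 2030.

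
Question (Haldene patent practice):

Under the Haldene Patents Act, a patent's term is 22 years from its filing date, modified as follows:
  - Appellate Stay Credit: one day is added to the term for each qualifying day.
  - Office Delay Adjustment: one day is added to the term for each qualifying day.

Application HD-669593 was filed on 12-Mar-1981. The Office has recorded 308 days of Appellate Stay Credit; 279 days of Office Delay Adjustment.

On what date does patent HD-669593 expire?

October 19, 2004

Base term: filing date + 22 years → 12 March 2003.
Appellate Stay Credit: +308 days → 14 January 2004.
Office Delay Adjustment: +279 days → 19 October 2004.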